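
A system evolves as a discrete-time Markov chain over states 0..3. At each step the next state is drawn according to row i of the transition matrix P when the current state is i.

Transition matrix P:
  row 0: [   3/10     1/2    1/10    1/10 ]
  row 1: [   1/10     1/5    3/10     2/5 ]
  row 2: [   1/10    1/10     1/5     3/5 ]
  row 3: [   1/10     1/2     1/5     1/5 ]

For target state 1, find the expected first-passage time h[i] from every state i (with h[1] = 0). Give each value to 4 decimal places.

First-step conditioning: h[1] = 0; for i ≠ 1, h[i] = 1 + Σ_k P[i][k]·h[k].
  h[0] = 1 + 3/10·h[0] + 1/10·h[2] + 1/10·h[3]
  h[2] = 1 + 1/10·h[0] + 1/5·h[2] + 3/5·h[3]
  h[3] = 1 + 1/10·h[0] + 1/5·h[2] + 1/5·h[3]
Solving the 3×3 linear system over states ≠ 1 gives exactly h = [38/17, 0, 56/17, 40/17] (h[1] = 0 is the target).

h = [2.2353, 0.0000, 3.2941, 2.3529]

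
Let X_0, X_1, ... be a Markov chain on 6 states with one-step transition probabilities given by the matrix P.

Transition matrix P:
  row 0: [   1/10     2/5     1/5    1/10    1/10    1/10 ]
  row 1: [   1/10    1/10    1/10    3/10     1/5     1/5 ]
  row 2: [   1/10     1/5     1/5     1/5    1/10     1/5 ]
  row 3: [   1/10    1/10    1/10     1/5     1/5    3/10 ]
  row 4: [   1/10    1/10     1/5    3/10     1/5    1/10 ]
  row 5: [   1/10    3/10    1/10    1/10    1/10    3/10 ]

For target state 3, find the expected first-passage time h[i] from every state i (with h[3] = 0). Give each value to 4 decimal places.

First-step conditioning: h[3] = 0; for i ≠ 3, h[i] = 1 + Σ_k P[i][k]·h[k].
  h[0] = 1 + 1/10·h[0] + 2/5·h[1] + 1/5·h[2] + 1/10·h[4] + 1/10·h[5]
  h[1] = 1 + 1/10·h[0] + 1/10·h[1] + 1/10·h[2] + 1/5·h[4] + 1/5·h[5]
  h[2] = 1 + 1/10·h[0] + 1/5·h[1] + 1/5·h[2] + 1/10·h[4] + 1/5·h[5]
  h[4] = 1 + 1/10·h[0] + 1/10·h[1] + 1/5·h[2] + 1/5·h[4] + 1/10·h[5]
  h[5] = 1 + 1/10·h[0] + 3/10·h[1] + 1/10·h[2] + 1/10·h[4] + 3/10·h[5]
Solving the 5×5 linear system over states ≠ 3 gives exactly h = [1890/361, 27000/6137, 5300/1083, 0, 26700/6137, 99100/18411] (h[3] = 0 is the target).

h = [5.2355, 4.3995, 4.8938, 0.0000, 4.3507, 5.3827]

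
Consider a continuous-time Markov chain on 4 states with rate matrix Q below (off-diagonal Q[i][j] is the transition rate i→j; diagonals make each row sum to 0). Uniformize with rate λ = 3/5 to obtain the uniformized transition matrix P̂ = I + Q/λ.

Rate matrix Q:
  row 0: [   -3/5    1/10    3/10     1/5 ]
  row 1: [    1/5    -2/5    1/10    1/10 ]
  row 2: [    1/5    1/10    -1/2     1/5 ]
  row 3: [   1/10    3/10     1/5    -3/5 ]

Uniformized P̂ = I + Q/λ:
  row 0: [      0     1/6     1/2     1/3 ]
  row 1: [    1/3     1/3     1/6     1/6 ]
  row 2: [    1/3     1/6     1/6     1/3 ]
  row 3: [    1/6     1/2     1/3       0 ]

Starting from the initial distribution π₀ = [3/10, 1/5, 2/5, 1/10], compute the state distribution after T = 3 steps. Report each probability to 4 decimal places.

π = [0.2269, 0.2843, 0.2731, 0.2157]

t=0: π = [0.3000, 0.2000, 0.4000, 0.1000]
t=1: π = [0.2167, 0.2333, 0.2833, 0.2667]
t=2: π = [0.2167, 0.2944, 0.2833, 0.2056]
t=3: π = [0.2269, 0.2843, 0.2731, 0.2157]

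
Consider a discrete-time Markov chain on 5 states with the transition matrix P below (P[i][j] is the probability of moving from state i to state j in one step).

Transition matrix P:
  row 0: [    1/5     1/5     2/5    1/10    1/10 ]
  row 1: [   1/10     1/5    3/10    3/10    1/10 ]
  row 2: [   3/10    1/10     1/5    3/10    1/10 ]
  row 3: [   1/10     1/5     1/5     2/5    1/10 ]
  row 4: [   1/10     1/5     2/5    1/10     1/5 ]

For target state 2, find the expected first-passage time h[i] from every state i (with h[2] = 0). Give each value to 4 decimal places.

First-step conditioning: h[2] = 0; for i ≠ 2, h[i] = 1 + Σ_k P[i][k]·h[k].
  h[0] = 1 + 1/5·h[0] + 1/5·h[1] + 1/10·h[3] + 1/10·h[4]
  h[1] = 1 + 1/10·h[0] + 1/5·h[1] + 3/10·h[3] + 1/10·h[4]
  h[3] = 1 + 1/10·h[0] + 1/5·h[1] + 2/5·h[3] + 1/10·h[4]
  h[4] = 1 + 1/10·h[0] + 1/5·h[1] + 1/10·h[3] + 1/5·h[4]
Solving the 4×4 linear system over states ≠ 2 gives exactly h = [50/17, 405/119, 0, 450/119, 50/17] (h[2] = 0 is the target).

h = [2.9412, 3.4034, 0.0000, 3.7815, 2.9412]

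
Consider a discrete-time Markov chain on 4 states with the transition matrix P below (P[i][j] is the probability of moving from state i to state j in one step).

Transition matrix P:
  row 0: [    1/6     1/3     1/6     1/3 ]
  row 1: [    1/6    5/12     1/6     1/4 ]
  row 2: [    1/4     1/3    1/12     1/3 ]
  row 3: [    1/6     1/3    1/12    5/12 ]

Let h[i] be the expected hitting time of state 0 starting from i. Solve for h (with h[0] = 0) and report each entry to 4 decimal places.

h = [0.0000, 5.6344, 5.2043, 5.6774]

First-step conditioning: h[0] = 0; for i ≠ 0, h[i] = 1 + Σ_k P[i][k]·h[k].
  h[1] = 1 + 5/12·h[1] + 1/6·h[2] + 1/4·h[3]
  h[2] = 1 + 1/3·h[1] + 1/12·h[2] + 1/3·h[3]
  h[3] = 1 + 1/3·h[1] + 1/12·h[2] + 5/12·h[3]
Solving the 3×3 linear system over states ≠ 0 gives exactly h = [0, 524/93, 484/93, 176/31] (h[0] = 0 is the target).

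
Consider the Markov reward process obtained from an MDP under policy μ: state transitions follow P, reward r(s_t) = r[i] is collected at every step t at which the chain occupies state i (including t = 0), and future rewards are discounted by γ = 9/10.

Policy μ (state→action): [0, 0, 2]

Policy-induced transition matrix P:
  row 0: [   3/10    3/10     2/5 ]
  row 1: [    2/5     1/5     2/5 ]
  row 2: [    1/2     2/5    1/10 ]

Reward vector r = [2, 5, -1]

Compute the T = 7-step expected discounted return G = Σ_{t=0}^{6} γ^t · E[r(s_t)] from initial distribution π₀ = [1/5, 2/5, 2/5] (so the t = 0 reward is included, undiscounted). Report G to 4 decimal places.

t=0: π = [0.2000, 0.4000, 0.4000], E[r] = 2.0000, γ^t·E[r] = 2.000000, running G = 2.000000
t=1: π = [0.4200, 0.3000, 0.2800], E[r] = 2.0600, γ^t·E[r] = 1.854000, running G = 3.854000
t=2: π = [0.3860, 0.2980, 0.3160], E[r] = 1.9460, γ^t·E[r] = 1.576260, running G = 5.430260
t=3: π = [0.3930, 0.3018, 0.3052], E[r] = 1.9898, γ^t·E[r] = 1.450564, running G = 6.880824
t=4: π = [0.3912, 0.3003, 0.3084], E[r] = 1.9757, γ^t·E[r] = 1.296257, running G = 8.177081
t=5: π = [0.3917, 0.3008, 0.3075], E[r] = 1.9800, γ^t·E[r] = 1.169186, running G = 9.346267
t=6: π = [0.3916, 0.3007, 0.3078], E[r] = 1.9787, γ^t·E[r] = 1.051572, running G = 10.397839

G = 10.3978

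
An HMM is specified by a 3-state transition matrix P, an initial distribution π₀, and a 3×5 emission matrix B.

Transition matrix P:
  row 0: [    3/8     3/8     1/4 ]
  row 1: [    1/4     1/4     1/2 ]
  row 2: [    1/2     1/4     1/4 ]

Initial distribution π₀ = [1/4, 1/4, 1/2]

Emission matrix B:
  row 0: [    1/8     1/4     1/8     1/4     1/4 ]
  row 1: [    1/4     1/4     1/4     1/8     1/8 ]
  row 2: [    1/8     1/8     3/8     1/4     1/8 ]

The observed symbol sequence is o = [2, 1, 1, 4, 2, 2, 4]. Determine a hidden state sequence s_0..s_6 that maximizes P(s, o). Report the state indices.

t=0: δ = [3.125e-02, 6.250e-02, 1.875e-01]  (obs o_0=2)
t=1: δ = [2.344e-02, 1.172e-02, 5.859e-03]  ψ = [2, 2, 2]  (obs o_1=1)
t=2: δ = [2.197e-03, 2.197e-03, 7.324e-04]  ψ = [0, 0, 0]  (obs o_2=1)
t=3: δ = [2.060e-04, 1.030e-04, 1.373e-04]  ψ = [0, 0, 1]  (obs o_3=4)
t=4: δ = [9.656e-06, 1.931e-05, 1.931e-05]  ψ = [0, 0, 0]  (obs o_4=2)
t=5: δ = [1.207e-06, 1.207e-06, 3.621e-06]  ψ = [2, 1, 1]  (obs o_5=2)
t=6: δ = [4.526e-07, 1.132e-07, 1.132e-07]  ψ = [2, 2, 2]  (obs o_6=4)
backtrack: best end state = 0; path = [2, 0, 0, 0, 1, 2, 0]

path = [2, 0, 0, 0, 1, 2, 0]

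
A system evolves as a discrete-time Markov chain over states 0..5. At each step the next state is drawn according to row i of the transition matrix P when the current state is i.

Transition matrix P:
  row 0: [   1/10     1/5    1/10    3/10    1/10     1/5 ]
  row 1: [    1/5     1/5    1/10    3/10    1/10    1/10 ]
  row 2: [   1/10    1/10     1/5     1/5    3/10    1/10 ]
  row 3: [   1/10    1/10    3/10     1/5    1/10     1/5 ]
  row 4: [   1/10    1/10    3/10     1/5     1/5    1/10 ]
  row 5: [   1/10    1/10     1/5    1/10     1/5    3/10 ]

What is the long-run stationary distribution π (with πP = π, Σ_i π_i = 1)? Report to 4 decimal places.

π = [0.1124, 0.1236, 0.2148, 0.2071, 0.1772, 0.1649]

Balance equations π_j = Σ_i π_i·P[i][j]:
  π_0 = 1/10·π_0 + 1/5·π_1 + 1/10·π_2 + 1/10·π_3 + 1/10·π_4 + 1/10·π_5
  π_1 = 1/5·π_0 + 1/5·π_1 + 1/10·π_2 + 1/10·π_3 + 1/10·π_4 + 1/10·π_5
  π_2 = 1/10·π_0 + 1/10·π_1 + 1/5·π_2 + 3/10·π_3 + 3/10·π_4 + 1/5·π_5
  π_3 = 3/10·π_0 + 3/10·π_1 + 1/5·π_2 + 1/5·π_3 + 1/5·π_4 + 1/10·π_5
  π_4 = 1/10·π_0 + 1/10·π_1 + 3/10·π_2 + 1/10·π_3 + 1/5·π_4 + 1/5·π_5
  normalize: π_0 + π_1 + π_2 + π_3 + π_4 + π_5 = 1
Solving the linear system gives exactly π = [10/89, 11/89, 17036/79299, 1493/7209, 14050/79299, 1189/7209].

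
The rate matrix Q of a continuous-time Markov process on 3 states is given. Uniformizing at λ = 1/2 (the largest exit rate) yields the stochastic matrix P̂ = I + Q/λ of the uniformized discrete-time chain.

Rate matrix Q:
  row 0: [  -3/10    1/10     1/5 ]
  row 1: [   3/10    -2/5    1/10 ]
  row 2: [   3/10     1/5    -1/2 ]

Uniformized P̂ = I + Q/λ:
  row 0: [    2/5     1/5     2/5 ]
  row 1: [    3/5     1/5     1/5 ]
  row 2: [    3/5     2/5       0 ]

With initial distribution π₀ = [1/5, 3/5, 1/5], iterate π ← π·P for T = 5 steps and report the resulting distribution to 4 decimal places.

π = [0.5001, 0.2504, 0.2495]

t=0: π = [0.2000, 0.6000, 0.2000]
t=1: π = [0.5600, 0.2400, 0.2000]
t=2: π = [0.4880, 0.2400, 0.2720]
t=3: π = [0.5024, 0.2544, 0.2432]
t=4: π = [0.4995, 0.2486, 0.2518]
t=5: π = [0.5001, 0.2504, 0.2495]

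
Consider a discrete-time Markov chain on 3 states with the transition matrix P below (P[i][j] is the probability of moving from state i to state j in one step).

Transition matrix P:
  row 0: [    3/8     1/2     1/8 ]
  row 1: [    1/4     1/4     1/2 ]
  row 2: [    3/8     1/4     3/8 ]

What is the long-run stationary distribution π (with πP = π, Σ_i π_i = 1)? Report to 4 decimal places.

π = [0.3333, 0.3333, 0.3333]

Balance equations π_j = Σ_i π_i·P[i][j]:
  π_0 = 3/8·π_0 + 1/4·π_1 + 3/8·π_2
  π_1 = 1/2·π_0 + 1/4·π_1 + 1/4·π_2
  normalize: π_0 + π_1 + π_2 = 1
Solving the linear system gives exactly π = [1/3, 1/3, 1/3].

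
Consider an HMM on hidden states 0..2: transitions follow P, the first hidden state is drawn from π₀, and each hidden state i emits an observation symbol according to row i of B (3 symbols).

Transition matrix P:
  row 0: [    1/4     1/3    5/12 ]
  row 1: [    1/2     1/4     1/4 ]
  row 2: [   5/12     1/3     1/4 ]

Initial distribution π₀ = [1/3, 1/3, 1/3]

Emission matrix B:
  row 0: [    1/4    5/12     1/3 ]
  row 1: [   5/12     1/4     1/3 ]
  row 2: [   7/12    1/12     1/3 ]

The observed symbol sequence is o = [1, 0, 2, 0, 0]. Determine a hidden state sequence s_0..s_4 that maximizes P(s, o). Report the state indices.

path = [0, 2, 0, 2, 2]

t=0: δ = [1.389e-01, 8.333e-02, 2.778e-02]  (obs o_0=1)
t=1: δ = [1.042e-02, 1.929e-02, 3.376e-02]  ψ = [1, 0, 0]  (obs o_1=0)
t=2: δ = [4.689e-03, 3.751e-03, 2.813e-03]  ψ = [2, 2, 2]  (obs o_2=2)
t=3: δ = [4.689e-04, 6.512e-04, 1.140e-03]  ψ = [1, 0, 0]  (obs o_3=0)
t=4: δ = [1.187e-04, 1.583e-04, 1.662e-04]  ψ = [2, 2, 2]  (obs o_4=0)
backtrack: best end state = 2; path = [0, 2, 0, 2, 2]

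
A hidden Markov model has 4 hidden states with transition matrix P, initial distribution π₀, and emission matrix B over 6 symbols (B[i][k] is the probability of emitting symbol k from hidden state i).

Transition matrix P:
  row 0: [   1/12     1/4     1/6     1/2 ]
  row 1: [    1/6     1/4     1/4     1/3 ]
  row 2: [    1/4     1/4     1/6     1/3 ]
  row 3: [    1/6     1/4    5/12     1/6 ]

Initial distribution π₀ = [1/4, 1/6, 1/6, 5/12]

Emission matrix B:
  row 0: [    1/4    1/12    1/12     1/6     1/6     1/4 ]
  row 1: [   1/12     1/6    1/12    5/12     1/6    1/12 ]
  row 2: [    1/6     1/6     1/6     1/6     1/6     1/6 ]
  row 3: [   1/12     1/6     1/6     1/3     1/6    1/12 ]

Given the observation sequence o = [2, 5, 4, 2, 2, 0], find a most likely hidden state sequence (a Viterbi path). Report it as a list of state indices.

path = [3, 2, 0, 3, 2, 0]

t=0: δ = [2.083e-02, 1.389e-02, 2.778e-02, 6.944e-02]  (obs o_0=2)
t=1: δ = [2.894e-03, 1.447e-03, 4.823e-03, 9.645e-04]  ψ = [3, 3, 3, 3]  (obs o_1=5)
t=2: δ = [2.009e-04, 2.009e-04, 1.340e-04, 2.679e-04]  ψ = [2, 2, 2, 2]  (obs o_2=4)
t=3: δ = [3.721e-06, 5.582e-06, 1.861e-05, 1.674e-05]  ψ = [3, 3, 3, 0]  (obs o_3=2)
t=4: δ = [3.876e-07, 3.876e-07, 1.163e-06, 1.034e-06]  ψ = [2, 2, 3, 2]  (obs o_4=2)
t=5: δ = [7.268e-08, 2.423e-08, 7.178e-08, 3.230e-08]  ψ = [2, 2, 3, 2]  (obs o_5=0)
backtrack: best end state = 0; path = [3, 2, 0, 3, 2, 0]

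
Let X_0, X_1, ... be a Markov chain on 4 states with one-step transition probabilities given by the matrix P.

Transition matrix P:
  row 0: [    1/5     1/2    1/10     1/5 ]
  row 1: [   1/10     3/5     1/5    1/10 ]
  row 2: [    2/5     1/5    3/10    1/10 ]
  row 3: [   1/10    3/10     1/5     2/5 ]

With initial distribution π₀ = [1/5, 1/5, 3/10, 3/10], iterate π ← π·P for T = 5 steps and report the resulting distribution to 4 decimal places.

t=0: π = [0.2000, 0.2000, 0.3000, 0.3000]
t=1: π = [0.2100, 0.3700, 0.2100, 0.2100]
t=2: π = [0.1840, 0.4320, 0.2000, 0.1840]
t=3: π = [0.1784, 0.4464, 0.2016, 0.1736]
t=4: π = [0.1783, 0.4494, 0.2023, 0.1699]
t=5: π = [0.1785, 0.4503, 0.2024, 0.1688]

π = [0.1785, 0.4503, 0.2024, 0.1688]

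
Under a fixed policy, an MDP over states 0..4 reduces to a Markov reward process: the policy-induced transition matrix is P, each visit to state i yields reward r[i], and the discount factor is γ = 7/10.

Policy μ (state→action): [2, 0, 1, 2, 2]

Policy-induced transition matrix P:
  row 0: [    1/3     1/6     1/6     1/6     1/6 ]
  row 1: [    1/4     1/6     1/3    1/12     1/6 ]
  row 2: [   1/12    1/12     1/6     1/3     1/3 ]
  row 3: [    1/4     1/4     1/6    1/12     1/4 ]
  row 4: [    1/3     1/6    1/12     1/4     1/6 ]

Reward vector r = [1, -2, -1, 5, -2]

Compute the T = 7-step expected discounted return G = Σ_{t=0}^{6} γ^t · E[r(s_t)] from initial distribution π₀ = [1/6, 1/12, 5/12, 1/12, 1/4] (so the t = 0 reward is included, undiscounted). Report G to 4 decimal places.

t=0: π = [0.1667, 0.0833, 0.4167, 0.0833, 0.2500], E[r] = -0.5000, γ^t·E[r] = -0.500000, running G = -0.500000
t=1: π = [0.2153, 0.1389, 0.1597, 0.2431, 0.2431], E[r] = 0.5069, γ^t·E[r] = 0.354861, running G = -0.145139
t=2: π = [0.2616, 0.1736, 0.1696, 0.1817, 0.2135], E[r] = 0.2263, γ^t·E[r] = 0.110874, running G = -0.034265
t=3: π = [0.2613, 0.1677, 0.1778, 0.1831, 0.2101], E[r] = 0.2436, γ^t·E[r] = 0.083550, running G = 0.049285
t=4: π = [0.2596, 0.1671, 0.1771, 0.1846, 0.2116], E[r] = 0.2481, γ^t·E[r] = 0.059563, running G = 0.108848
t=5: π = [0.2597, 0.1673, 0.1769, 0.1845, 0.2116], E[r] = 0.2477, γ^t·E[r] = 0.041629, running G = 0.150477
t=6: π = [0.2598, 0.1673, 0.1769, 0.1845, 0.2115], E[r] = 0.2475, γ^t·E[r] = 0.029123, running G = 0.179600

G = 0.1796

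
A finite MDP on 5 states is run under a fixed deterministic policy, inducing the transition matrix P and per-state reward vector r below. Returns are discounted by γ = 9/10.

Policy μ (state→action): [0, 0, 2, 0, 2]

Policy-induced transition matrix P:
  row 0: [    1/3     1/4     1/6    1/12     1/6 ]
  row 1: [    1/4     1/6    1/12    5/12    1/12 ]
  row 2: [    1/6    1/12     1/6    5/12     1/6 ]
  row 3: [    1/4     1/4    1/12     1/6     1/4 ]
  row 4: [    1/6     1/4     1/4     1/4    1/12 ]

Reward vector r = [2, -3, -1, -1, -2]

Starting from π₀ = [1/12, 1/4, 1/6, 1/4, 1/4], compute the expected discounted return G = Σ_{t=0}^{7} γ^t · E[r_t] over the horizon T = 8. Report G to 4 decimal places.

G = -5.4819

t=0: π = [0.0833, 0.2500, 0.1667, 0.2500, 0.2500], E[r] = -1.5000, γ^t·E[r] = -1.500000, running G = -1.500000
t=1: π = [0.2222, 0.2014, 0.1458, 0.2847, 0.1458], E[r] = -0.8819, γ^t·E[r] = -0.793750, running G = -2.293750
t=2: π = [0.2442, 0.2089, 0.1383, 0.2471, 0.1615], E[r] = -0.8466, γ^t·E[r] = -0.685781, running G = -2.979531
t=3: π = [0.2454, 0.2095, 0.1421, 0.2466, 0.1564], E[r] = -0.8394, γ^t·E[r] = -0.611895, running G = -3.591426
t=4: π = [0.2456, 0.2089, 0.1417, 0.2472, 0.1567], E[r] = -0.8377, γ^t·E[r] = -0.549621, running G = -4.141047
t=5: π = [0.2456, 0.2090, 0.1417, 0.2469, 0.1568], E[r] = -0.8380, γ^t·E[r] = -0.494813, running G = -4.635860
t=6: π = [0.2456, 0.2090, 0.1417, 0.2469, 0.1568], E[r] = -0.8379, γ^t·E[r] = -0.445305, running G = -5.081165
t=7: π = [0.2456, 0.2090, 0.1417, 0.2469, 0.1568], E[r] = -0.8379, γ^t·E[r] = -0.400775, running G = -5.481941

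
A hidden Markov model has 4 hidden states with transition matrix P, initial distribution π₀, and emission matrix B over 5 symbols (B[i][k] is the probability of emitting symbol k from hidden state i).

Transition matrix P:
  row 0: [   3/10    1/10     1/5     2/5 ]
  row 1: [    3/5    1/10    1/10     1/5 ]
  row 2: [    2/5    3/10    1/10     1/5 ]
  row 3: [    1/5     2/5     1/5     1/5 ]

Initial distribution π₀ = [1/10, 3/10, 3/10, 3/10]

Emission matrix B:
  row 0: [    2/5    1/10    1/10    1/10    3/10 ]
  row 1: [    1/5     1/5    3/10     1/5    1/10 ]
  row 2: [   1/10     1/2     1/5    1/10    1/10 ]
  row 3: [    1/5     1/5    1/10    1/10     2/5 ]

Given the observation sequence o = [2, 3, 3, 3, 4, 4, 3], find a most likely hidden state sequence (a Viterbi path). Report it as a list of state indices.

t=0: δ = [1.000e-02, 9.000e-02, 6.000e-02, 3.000e-02]  (obs o_0=2)
t=1: δ = [5.400e-03, 3.600e-03, 9.000e-04, 1.800e-03]  ψ = [1, 2, 1, 1]  (obs o_1=3)
t=2: δ = [2.160e-04, 1.440e-04, 1.080e-04, 2.160e-04]  ψ = [1, 3, 0, 0]  (obs o_2=3)
t=3: δ = [8.640e-06, 1.728e-05, 4.320e-06, 8.640e-06]  ψ = [1, 3, 0, 0]  (obs o_3=3)
t=4: δ = [3.110e-06, 3.456e-07, 1.728e-07, 1.382e-06]  ψ = [1, 3, 0, 0]  (obs o_4=4)
t=5: δ = [2.799e-07, 5.530e-08, 6.221e-08, 4.977e-07]  ψ = [0, 3, 0, 0]  (obs o_5=4)
t=6: δ = [9.953e-09, 3.981e-08, 9.953e-09, 1.120e-08]  ψ = [3, 3, 3, 0]  (obs o_6=3)
backtrack: best end state = 1; path = [1, 0, 3, 1, 0, 3, 1]

path = [1, 0, 3, 1, 0, 3, 1]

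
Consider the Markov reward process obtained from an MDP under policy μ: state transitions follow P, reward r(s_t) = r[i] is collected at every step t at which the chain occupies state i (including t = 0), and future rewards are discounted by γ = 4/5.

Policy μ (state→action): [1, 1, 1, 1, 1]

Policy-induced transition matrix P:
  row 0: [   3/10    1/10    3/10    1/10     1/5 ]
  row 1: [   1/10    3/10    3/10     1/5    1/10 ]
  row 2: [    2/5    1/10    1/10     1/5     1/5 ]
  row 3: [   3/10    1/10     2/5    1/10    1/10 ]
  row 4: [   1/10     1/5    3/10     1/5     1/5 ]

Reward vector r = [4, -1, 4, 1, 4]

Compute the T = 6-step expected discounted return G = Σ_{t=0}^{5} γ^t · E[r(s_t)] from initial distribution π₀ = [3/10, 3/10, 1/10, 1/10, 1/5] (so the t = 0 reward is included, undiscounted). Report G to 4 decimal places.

t=0: π = [0.3000, 0.3000, 0.1000, 0.1000, 0.2000], E[r] = 2.2000, γ^t·E[r] = 2.200000, running G = 2.200000
t=1: π = [0.2100, 0.1800, 0.2900, 0.1600, 0.1600], E[r] = 2.6200, γ^t·E[r] = 2.096000, running G = 4.296000
t=2: π = [0.2610, 0.1520, 0.2580, 0.1630, 0.1660], E[r] = 2.7510, γ^t·E[r] = 1.760640, running G = 6.056640
t=3: π = [0.2622, 0.1470, 0.2647, 0.1576, 0.1685], E[r] = 2.7922, γ^t·E[r] = 1.429606, running G = 7.486246
t=4: π = [0.2634, 0.1463, 0.2628, 0.1580, 0.1695], E[r] = 2.7947, γ^t·E[r] = 1.144705, running G = 8.630951
t=5: π = [0.2631, 0.1462, 0.2632, 0.1579, 0.1696], E[r] = 2.7954, γ^t·E[r] = 0.915996, running G = 9.546947

G = 9.5469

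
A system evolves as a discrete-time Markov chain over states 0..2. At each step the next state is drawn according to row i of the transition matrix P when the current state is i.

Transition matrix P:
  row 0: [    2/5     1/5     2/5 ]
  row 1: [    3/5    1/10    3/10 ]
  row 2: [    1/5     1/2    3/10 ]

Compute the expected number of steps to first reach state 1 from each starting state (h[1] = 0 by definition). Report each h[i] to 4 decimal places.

h = [3.2353, 0.0000, 2.3529]

First-step conditioning: h[1] = 0; for i ≠ 1, h[i] = 1 + Σ_k P[i][k]·h[k].
  h[0] = 1 + 2/5·h[0] + 2/5·h[2]
  h[2] = 1 + 1/5·h[0] + 3/10·h[2]
Solving the 2×2 linear system over states ≠ 1 gives exactly h = [55/17, 0, 40/17] (h[1] = 0 is the target).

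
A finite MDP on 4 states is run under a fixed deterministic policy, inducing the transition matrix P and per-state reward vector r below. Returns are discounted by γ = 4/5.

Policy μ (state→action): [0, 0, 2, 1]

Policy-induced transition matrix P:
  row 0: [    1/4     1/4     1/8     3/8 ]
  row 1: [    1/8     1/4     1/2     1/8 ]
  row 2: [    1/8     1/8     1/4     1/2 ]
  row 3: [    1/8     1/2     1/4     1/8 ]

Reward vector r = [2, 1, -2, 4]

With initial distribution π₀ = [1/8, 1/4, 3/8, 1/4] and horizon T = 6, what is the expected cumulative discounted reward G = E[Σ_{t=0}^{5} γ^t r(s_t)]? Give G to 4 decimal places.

t=0: π = [0.1250, 0.2500, 0.3750, 0.2500], E[r] = 0.7500, γ^t·E[r] = 0.750000, running G = 0.750000
t=1: π = [0.1406, 0.2656, 0.2969, 0.2969], E[r] = 1.1406, γ^t·E[r] = 0.912500, running G = 1.662500
t=2: π = [0.1426, 0.2871, 0.2988, 0.2715], E[r] = 1.0605, γ^t·E[r] = 0.678750, running G = 2.341250
t=3: π = [0.1428, 0.2805, 0.3040, 0.2727], E[r] = 1.0491, γ^t·E[r] = 0.537125, running G = 2.878375
t=4: π = [0.1429, 0.2802, 0.3023, 0.2747], E[r] = 1.0601, γ^t·E[r] = 0.434213, running G = 3.312588
t=5: π = [0.1429, 0.2809, 0.3022, 0.2741], E[r] = 1.0585, γ^t·E[r] = 0.346846, running G = 3.659434

G = 3.6594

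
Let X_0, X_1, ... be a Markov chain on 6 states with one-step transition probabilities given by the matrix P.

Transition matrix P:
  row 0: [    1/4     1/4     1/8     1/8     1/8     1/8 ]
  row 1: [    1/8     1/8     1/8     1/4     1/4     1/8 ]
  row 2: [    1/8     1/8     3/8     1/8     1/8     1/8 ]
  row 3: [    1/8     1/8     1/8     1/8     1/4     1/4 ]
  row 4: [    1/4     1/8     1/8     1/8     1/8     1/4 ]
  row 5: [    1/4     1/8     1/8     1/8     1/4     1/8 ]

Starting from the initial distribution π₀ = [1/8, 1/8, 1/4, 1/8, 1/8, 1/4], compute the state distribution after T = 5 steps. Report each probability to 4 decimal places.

t=0: π = [0.1250, 0.1250, 0.2500, 0.1250, 0.1250, 0.2500]
t=1: π = [0.1875, 0.1406, 0.1875, 0.1406, 0.1875, 0.1563]
t=2: π = [0.1914, 0.1484, 0.1719, 0.1426, 0.1797, 0.1660]
t=3: π = [0.1921, 0.1489, 0.1680, 0.1436, 0.1821, 0.1653]
t=4: π = [0.1924, 0.1490, 0.1670, 0.1436, 0.1822, 0.1657]
t=5: π = [0.1925, 0.1491, 0.1667, 0.1436, 0.1823, 0.1657]

π = [0.1925, 0.1491, 0.1667, 0.1436, 0.1823, 0.1657]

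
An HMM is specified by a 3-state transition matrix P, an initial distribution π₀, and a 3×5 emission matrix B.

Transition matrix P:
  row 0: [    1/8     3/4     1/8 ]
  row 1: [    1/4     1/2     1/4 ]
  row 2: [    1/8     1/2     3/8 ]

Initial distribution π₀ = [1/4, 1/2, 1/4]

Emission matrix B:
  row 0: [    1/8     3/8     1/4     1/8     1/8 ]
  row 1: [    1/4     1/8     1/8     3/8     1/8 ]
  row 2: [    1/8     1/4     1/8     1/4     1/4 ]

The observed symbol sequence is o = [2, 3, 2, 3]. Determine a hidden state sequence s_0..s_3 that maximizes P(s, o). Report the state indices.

t=0: δ = [6.250e-02, 6.250e-02, 3.125e-02]  (obs o_0=2)
t=1: δ = [1.953e-03, 1.758e-02, 3.906e-03]  ψ = [1, 0, 1]  (obs o_1=3)
t=2: δ = [1.099e-03, 1.099e-03, 5.493e-04]  ψ = [1, 1, 1]  (obs o_2=2)
t=3: δ = [3.433e-05, 3.090e-04, 6.866e-05]  ψ = [1, 0, 1]  (obs o_3=3)
backtrack: best end state = 1; path = [0, 1, 0, 1]

path = [0, 1, 0, 1]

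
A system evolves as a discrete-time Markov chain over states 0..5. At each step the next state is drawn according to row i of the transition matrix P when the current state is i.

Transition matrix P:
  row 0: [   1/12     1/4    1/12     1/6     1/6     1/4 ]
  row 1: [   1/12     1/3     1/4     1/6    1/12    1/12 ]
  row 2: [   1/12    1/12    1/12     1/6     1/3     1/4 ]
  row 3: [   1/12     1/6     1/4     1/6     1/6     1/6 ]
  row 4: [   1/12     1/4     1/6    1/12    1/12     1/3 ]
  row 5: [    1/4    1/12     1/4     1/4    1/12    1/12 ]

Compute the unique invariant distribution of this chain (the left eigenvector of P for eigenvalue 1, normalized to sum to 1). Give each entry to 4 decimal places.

π = [0.1143, 0.1895, 0.1870, 0.1694, 0.1537, 0.1861]

Balance equations π_j = Σ_i π_i·P[i][j]:
  π_0 = 1/12·π_0 + 1/12·π_1 + 1/12·π_2 + 1/12·π_3 + 1/12·π_4 + 1/4·π_5
  π_1 = 1/4·π_0 + 1/3·π_1 + 1/12·π_2 + 1/6·π_3 + 1/4·π_4 + 1/12·π_5
  π_2 = 1/12·π_0 + 1/4·π_1 + 1/12·π_2 + 1/4·π_3 + 1/6·π_4 + 1/4·π_5
  π_3 = 1/6·π_0 + 1/6·π_1 + 1/6·π_2 + 1/6·π_3 + 1/12·π_4 + 1/4·π_5
  π_4 = 1/6·π_0 + 1/12·π_1 + 1/3·π_2 + 1/6·π_3 + 1/12·π_4 + 1/12·π_5
  normalize: π_0 + π_1 + π_2 + π_3 + π_4 + π_5 = 1
Solving the linear system gives exactly π = [32859/287356, 1433/7562, 53727/287356, 12167/71839, 11043/71839, 13369/71839].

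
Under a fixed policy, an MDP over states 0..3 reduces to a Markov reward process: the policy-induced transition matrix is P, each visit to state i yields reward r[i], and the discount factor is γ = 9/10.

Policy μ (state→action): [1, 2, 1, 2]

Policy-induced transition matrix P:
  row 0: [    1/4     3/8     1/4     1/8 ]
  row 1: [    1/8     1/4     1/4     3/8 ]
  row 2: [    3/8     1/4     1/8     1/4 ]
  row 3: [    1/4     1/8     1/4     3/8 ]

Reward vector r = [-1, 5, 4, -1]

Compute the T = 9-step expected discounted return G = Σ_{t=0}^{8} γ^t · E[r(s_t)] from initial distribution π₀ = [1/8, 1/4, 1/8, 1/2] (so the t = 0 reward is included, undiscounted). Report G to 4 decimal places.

G = 9.0281

t=0: π = [0.1250, 0.2500, 0.1250, 0.5000], E[r] = 1.1250, γ^t·E[r] = 1.125000, running G = 1.125000
t=1: π = [0.2344, 0.2031, 0.2344, 0.3281], E[r] = 1.3906, γ^t·E[r] = 1.251563, running G = 2.376563
t=2: π = [0.2539, 0.2383, 0.2207, 0.2871], E[r] = 1.5332, γ^t·E[r] = 1.241895, running G = 3.618457
t=3: π = [0.2478, 0.2458, 0.2224, 0.2839], E[r] = 1.5872, γ^t·E[r] = 1.157038, running G = 4.775495
t=4: π = [0.2471, 0.2455, 0.2222, 0.2852], E[r] = 1.5839, γ^t·E[r] = 1.039192, running G = 5.814687
t=5: π = [0.2471, 0.2452, 0.2222, 0.2855], E[r] = 1.5825, γ^t·E[r] = 0.934446, running G = 6.749134
t=6: π = [0.2471, 0.2452, 0.2222, 0.2854], E[r] = 1.5823, γ^t·E[r] = 0.840917, running G = 7.590050
t=7: π = [0.2471, 0.2452, 0.2222, 0.2854], E[r] = 1.5824, γ^t·E[r] = 0.756842, running G = 8.346892
t=8: π = [0.2471, 0.2452, 0.2222, 0.2854], E[r] = 1.5824, γ^t·E[r] = 0.681161, running G = 9.028053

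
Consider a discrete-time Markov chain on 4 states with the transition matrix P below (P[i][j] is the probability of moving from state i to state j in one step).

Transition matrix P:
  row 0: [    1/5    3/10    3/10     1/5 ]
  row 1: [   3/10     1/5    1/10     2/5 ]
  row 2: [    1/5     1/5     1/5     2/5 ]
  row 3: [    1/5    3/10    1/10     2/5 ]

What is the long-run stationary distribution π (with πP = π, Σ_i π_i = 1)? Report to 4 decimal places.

π = [0.2258, 0.2581, 0.1613, 0.3548]

Balance equations π_j = Σ_i π_i·P[i][j]:
  π_0 = 1/5·π_0 + 3/10·π_1 + 1/5·π_2 + 1/5·π_3
  π_1 = 3/10·π_0 + 1/5·π_1 + 1/5·π_2 + 3/10·π_3
  π_2 = 3/10·π_0 + 1/10·π_1 + 1/5·π_2 + 1/10·π_3
  normalize: π_0 + π_1 + π_2 + π_3 = 1
Solving the linear system gives exactly π = [7/31, 8/31, 5/31, 11/31].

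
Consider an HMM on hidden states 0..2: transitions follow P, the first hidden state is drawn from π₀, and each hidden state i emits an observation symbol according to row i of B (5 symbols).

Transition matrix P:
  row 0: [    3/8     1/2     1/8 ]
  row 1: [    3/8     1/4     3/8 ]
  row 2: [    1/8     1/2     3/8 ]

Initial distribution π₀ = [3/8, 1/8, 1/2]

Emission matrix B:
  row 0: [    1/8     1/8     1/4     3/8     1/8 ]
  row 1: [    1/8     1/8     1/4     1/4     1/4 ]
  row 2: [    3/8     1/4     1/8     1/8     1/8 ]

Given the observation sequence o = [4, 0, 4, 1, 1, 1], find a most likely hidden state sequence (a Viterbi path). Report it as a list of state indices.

t=0: δ = [4.688e-02, 3.125e-02, 6.250e-02]  (obs o_0=4)
t=1: δ = [2.197e-03, 3.906e-03, 8.789e-03]  ψ = [0, 2, 2]  (obs o_1=0)
t=2: δ = [1.831e-04, 1.099e-03, 4.120e-04]  ψ = [1, 2, 2]  (obs o_2=4)
t=3: δ = [5.150e-05, 3.433e-05, 1.030e-04]  ψ = [1, 1, 1]  (obs o_3=1)
t=4: δ = [2.414e-06, 6.437e-06, 9.656e-06]  ψ = [0, 2, 2]  (obs o_4=1)
t=5: δ = [3.017e-07, 6.035e-07, 9.052e-07]  ψ = [1, 2, 2]  (obs o_5=1)
backtrack: best end state = 2; path = [2, 2, 1, 2, 2, 2]

path = [2, 2, 1, 2, 2, 2]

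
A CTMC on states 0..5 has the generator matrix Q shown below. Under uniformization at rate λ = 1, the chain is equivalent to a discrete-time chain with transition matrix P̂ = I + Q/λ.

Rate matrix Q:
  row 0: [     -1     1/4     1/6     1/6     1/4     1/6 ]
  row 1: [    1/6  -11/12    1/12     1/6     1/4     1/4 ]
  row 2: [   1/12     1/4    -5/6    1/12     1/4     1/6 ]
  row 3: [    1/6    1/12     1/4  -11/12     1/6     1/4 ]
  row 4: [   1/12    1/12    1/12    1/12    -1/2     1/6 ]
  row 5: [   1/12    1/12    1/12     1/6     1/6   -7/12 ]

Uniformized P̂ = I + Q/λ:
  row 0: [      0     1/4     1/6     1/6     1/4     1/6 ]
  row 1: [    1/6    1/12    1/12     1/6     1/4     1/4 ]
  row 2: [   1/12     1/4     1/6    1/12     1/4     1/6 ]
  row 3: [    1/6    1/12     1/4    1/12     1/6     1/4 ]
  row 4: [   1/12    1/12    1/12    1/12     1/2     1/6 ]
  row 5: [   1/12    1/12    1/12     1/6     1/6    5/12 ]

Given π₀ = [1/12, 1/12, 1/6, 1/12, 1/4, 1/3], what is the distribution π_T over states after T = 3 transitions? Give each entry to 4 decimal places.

t=0: π = [0.0833, 0.0833, 0.1667, 0.0833, 0.2500, 0.3333]
t=1: π = [0.0903, 0.1250, 0.1181, 0.1250, 0.2778, 0.2639]
t=2: π = [0.0966, 0.1181, 0.1215, 0.1233, 0.2870, 0.2535]
t=3: π = [0.0954, 0.1197, 0.1221, 0.1223, 0.2904, 0.2501]

π = [0.0954, 0.1197, 0.1221, 0.1223, 0.2904, 0.2501]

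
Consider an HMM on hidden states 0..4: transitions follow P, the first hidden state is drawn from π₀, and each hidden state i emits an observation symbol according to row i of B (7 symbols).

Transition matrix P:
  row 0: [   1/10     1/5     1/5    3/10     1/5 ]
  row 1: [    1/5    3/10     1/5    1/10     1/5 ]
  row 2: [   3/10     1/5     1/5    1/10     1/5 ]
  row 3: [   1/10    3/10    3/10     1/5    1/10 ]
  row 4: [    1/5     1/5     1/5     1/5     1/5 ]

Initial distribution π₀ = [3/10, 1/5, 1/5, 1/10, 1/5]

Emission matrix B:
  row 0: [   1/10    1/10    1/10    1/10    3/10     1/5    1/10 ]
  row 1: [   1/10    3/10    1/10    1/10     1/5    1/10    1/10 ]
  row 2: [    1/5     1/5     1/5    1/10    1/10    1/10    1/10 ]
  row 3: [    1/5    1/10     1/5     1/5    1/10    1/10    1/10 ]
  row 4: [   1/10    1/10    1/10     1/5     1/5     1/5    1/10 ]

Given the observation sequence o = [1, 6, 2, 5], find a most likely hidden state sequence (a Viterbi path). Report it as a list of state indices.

path = [1, 1, 2, 0]

t=0: δ = [3.000e-02, 6.000e-02, 4.000e-02, 1.000e-02, 2.000e-02]  (obs o_0=1)
t=1: δ = [1.200e-03, 1.800e-03, 1.200e-03, 9.000e-04, 1.200e-03]  ψ = [1, 1, 1, 0, 1]  (obs o_1=6)
t=2: δ = [3.600e-05, 5.400e-05, 7.200e-05, 7.200e-05, 3.600e-05]  ψ = [1, 1, 1, 0, 1]  (obs o_2=2)
t=3: δ = [4.320e-06, 2.160e-06, 2.160e-06, 1.440e-06, 2.880e-06]  ψ = [2, 3, 3, 3, 2]  (obs o_3=5)
backtrack: best end state = 0; path = [1, 1, 2, 0]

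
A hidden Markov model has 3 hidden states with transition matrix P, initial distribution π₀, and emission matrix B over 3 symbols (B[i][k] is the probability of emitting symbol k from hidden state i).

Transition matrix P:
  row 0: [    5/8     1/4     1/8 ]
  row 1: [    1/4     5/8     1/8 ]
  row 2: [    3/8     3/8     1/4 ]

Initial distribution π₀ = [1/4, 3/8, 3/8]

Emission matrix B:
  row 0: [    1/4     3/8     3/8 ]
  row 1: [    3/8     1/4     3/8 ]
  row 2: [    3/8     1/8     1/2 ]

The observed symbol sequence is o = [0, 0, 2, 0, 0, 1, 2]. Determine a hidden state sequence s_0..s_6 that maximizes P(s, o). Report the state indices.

path = [1, 1, 1, 1, 1, 1, 1]

t=0: δ = [6.250e-02, 1.406e-01, 1.406e-01]  (obs o_0=0)
t=1: δ = [1.318e-02, 3.296e-02, 1.318e-02]  ψ = [2, 1, 2]  (obs o_1=0)
t=2: δ = [3.090e-03, 7.725e-03, 2.060e-03]  ψ = [0, 1, 1]  (obs o_2=2)
t=3: δ = [4.828e-04, 1.810e-03, 3.621e-04]  ψ = [0, 1, 1]  (obs o_3=0)
t=4: δ = [1.132e-04, 4.243e-04, 8.487e-05]  ψ = [1, 1, 1]  (obs o_4=0)
t=5: δ = [3.978e-05, 6.630e-05, 6.630e-06]  ψ = [1, 1, 1]  (obs o_5=1)
t=6: δ = [9.324e-06, 1.554e-05, 4.144e-06]  ψ = [0, 1, 1]  (obs o_6=2)
backtrack: best end state = 1; path = [1, 1, 1, 1, 1, 1, 1]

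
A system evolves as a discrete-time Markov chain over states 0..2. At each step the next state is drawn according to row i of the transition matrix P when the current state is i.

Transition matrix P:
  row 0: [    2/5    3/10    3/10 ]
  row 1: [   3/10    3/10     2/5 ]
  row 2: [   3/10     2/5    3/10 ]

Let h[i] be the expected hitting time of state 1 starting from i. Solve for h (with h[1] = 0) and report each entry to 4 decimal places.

First-step conditioning: h[1] = 0; for i ≠ 1, h[i] = 1 + Σ_k P[i][k]·h[k].
  h[0] = 1 + 2/5·h[0] + 3/10·h[2]
  h[2] = 1 + 3/10·h[0] + 3/10·h[2]
Solving the 2×2 linear system over states ≠ 1 gives exactly h = [100/33, 0, 30/11] (h[1] = 0 is the target).

h = [3.0303, 0.0000, 2.7273]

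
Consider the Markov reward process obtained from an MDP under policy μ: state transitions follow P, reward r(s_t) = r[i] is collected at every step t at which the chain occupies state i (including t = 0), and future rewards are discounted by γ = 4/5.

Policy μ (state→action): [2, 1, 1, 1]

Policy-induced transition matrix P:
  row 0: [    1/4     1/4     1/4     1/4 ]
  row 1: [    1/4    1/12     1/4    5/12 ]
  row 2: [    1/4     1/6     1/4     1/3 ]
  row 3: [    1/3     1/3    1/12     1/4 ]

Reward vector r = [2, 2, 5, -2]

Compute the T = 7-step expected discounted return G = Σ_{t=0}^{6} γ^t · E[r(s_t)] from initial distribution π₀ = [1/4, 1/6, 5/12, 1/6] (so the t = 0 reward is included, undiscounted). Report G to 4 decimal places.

G = 6.6949

t=0: π = [0.2500, 0.1667, 0.4167, 0.1667], E[r] = 2.5833, γ^t·E[r] = 2.583333, running G = 2.583333
t=1: π = [0.2639, 0.2014, 0.2222, 0.3125], E[r] = 1.4167, γ^t·E[r] = 1.133333, running G = 3.716667
t=2: π = [0.2760, 0.2240, 0.1979, 0.3021], E[r] = 1.3854, γ^t·E[r] = 0.886667, running G = 4.603333
t=3: π = [0.2752, 0.2214, 0.1997, 0.3038], E[r] = 1.3837, γ^t·E[r] = 0.708444, running G = 5.311778
t=4: π = [0.2753, 0.2218, 0.1994, 0.3035], E[r] = 1.3840, γ^t·E[r] = 0.566874, running G = 5.878652
t=5: π = [0.2753, 0.2217, 0.1994, 0.3036], E[r] = 1.3839, γ^t·E[r] = 0.453483, running G = 6.332135
t=6: π = [0.2753, 0.2217, 0.1994, 0.3036], E[r] = 1.3839, γ^t·E[r] = 0.362789, running G = 6.694924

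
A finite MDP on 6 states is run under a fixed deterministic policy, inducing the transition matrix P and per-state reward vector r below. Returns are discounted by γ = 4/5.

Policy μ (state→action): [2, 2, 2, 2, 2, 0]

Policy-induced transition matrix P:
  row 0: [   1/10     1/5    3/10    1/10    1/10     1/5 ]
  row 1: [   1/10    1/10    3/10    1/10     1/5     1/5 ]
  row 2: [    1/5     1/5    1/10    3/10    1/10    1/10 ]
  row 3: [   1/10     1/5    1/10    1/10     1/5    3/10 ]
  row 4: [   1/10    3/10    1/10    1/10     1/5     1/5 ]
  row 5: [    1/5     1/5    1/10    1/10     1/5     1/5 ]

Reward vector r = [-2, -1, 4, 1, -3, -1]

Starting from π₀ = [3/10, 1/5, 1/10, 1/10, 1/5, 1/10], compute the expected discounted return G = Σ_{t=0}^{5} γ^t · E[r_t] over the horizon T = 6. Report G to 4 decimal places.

t=0: π = [0.3000, 0.2000, 0.1000, 0.1000, 0.2000, 0.1000], E[r] = -1.0000, γ^t·E[r] = -1.000000, running G = -1.000000
t=1: π = [0.1200, 0.2000, 0.2000, 0.1200, 0.1600, 0.2000], E[r] = -0.2000, γ^t·E[r] = -0.160000, running G = -1.160000
t=2: π = [0.1400, 0.1960, 0.1640, 0.1400, 0.1680, 0.1920], E[r] = -0.3760, γ^t·E[r] = -0.240640, running G = -1.400640
t=3: π = [0.1356, 0.1972, 0.1672, 0.1328, 0.1696, 0.1976], E[r] = -0.3732, γ^t·E[r] = -0.191078, running G = -1.591718
t=4: π = [0.1365, 0.1972, 0.1666, 0.1334, 0.1697, 0.1966], E[r] = -0.3762, γ^t·E[r] = -0.154108, running G = -1.745826
t=5: π = [0.1363, 0.1972, 0.1667, 0.1333, 0.1697, 0.1967], E[r] = -0.3754, γ^t·E[r] = -0.122998, running G = -1.868824

G = -1.8688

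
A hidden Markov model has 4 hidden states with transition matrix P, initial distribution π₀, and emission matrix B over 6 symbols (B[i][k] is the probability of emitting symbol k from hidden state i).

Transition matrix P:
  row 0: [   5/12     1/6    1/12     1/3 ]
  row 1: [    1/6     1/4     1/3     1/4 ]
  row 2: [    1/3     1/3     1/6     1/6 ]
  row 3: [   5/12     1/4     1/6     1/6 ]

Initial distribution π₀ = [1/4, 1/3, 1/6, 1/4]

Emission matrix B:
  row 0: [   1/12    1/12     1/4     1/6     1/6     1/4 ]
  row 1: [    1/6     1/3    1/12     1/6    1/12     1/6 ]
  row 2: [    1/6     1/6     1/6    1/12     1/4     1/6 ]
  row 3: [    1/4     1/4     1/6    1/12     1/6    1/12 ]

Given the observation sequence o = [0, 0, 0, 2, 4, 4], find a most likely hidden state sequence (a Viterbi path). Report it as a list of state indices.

path = [3, 0, 3, 0, 0, 0]

t=0: δ = [2.083e-02, 5.556e-02, 2.778e-02, 6.250e-02]  (obs o_0=0)
t=1: δ = [2.170e-03, 2.604e-03, 3.086e-03, 3.472e-03]  ψ = [3, 3, 1, 1]  (obs o_1=0)
t=2: δ = [1.206e-04, 1.715e-04, 1.447e-04, 1.808e-04]  ψ = [3, 2, 1, 0]  (obs o_2=0)
t=3: δ = [1.884e-05, 4.019e-06, 9.526e-06, 7.144e-06]  ψ = [3, 2, 1, 1]  (obs o_3=2)
t=4: δ = [1.308e-06, 2.646e-07, 3.969e-07, 1.047e-06]  ψ = [0, 2, 2, 0]  (obs o_4=4)
t=5: δ = [9.085e-08, 2.180e-08, 4.361e-08, 7.268e-08]  ψ = [0, 3, 3, 0]  (obs o_5=4)
backtrack: best end state = 0; path = [3, 0, 3, 0, 0, 0]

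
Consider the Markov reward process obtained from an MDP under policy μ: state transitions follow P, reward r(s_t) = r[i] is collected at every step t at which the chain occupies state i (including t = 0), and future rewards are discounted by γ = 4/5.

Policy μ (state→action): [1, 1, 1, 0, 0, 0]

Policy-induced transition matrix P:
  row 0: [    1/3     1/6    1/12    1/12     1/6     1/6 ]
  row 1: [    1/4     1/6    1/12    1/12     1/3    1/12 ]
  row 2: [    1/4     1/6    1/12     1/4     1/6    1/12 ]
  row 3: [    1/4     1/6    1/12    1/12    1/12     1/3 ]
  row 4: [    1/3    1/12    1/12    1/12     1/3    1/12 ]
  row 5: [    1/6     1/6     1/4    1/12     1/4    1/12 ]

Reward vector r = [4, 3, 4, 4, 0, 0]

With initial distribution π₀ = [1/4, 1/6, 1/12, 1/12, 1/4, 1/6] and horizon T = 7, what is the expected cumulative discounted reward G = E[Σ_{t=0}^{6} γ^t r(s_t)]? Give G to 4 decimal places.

t=0: π = [0.2500, 0.1667, 0.0833, 0.0833, 0.2500, 0.1667], E[r] = 2.1667, γ^t·E[r] = 2.166667, running G = 2.166667
t=1: π = [0.2778, 0.1458, 0.1111, 0.0972, 0.2431, 0.1250], E[r] = 2.3819, γ^t·E[r] = 1.905556, running G = 4.072222
t=2: π = [0.2830, 0.1464, 0.1042, 0.1019, 0.2338, 0.1308], E[r] = 2.3953, γ^t·E[r] = 1.532963, running G = 5.605185
t=3: π = [0.2822, 0.1472, 0.1051, 0.1007, 0.2324, 0.1324], E[r] = 2.3935, γ^t·E[r] = 1.225481, running G = 6.830667
t=4: π = [0.2819, 0.1473, 0.1054, 0.1009, 0.2326, 0.1320], E[r] = 2.3943, γ^t·E[r] = 0.980708, running G = 7.811374
t=5: π = [0.2819, 0.1473, 0.1053, 0.1009, 0.2326, 0.1320], E[r] = 2.3943, γ^t·E[r] = 0.784555, running G = 8.595929
t=6: π = [0.2819, 0.1473, 0.1053, 0.1009, 0.2326, 0.1320], E[r] = 2.3942, γ^t·E[r] = 0.627636, running G = 9.223565

G = 9.2236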